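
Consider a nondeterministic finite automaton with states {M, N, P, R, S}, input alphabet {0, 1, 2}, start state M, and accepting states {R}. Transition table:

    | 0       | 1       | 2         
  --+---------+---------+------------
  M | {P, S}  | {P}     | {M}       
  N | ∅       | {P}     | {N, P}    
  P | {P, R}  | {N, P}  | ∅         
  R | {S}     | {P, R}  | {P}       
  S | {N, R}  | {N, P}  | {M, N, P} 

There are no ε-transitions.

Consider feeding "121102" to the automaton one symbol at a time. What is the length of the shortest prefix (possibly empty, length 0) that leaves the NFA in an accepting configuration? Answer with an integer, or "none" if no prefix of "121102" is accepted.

Start in {M}.
Read '1': {M} → {P}.
Read '2': {P} → ∅.
The set is empty and remains empty for the remaining 4 symbols.
No reachable set along the way intersects F.

none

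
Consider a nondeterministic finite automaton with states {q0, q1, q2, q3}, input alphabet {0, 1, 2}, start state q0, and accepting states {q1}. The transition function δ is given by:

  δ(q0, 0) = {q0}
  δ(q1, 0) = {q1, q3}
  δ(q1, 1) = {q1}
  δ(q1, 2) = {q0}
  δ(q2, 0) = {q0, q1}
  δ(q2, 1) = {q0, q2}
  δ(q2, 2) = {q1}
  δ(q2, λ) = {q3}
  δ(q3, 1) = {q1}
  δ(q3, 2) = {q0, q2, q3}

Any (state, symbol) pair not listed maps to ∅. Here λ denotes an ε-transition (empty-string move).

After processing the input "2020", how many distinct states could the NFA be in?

Start in {q0}.
Read '2': {q0} → ∅.
The set is empty and remains empty for the remaining 3 symbols.
That set has 0 states.

0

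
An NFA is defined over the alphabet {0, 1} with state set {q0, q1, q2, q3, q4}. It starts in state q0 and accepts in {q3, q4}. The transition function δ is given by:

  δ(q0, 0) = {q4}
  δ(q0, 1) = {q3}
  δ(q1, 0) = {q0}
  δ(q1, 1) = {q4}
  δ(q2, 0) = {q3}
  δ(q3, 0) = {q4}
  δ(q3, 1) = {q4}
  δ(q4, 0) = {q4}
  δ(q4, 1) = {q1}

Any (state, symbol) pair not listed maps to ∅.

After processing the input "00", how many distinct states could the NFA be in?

1

Start in {q0}.
Read '0': q0→{q4}; now {q4}.
Read '0': q4→{q4}; now {q4}.
That set has 1 state.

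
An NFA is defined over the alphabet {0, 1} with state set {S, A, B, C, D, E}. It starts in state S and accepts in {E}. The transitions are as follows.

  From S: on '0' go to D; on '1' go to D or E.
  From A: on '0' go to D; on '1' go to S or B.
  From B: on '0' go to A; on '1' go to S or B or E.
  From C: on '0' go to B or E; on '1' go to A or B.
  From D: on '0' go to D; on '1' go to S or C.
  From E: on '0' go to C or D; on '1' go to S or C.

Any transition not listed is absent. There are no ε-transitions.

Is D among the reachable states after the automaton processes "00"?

Yes

Start in {S}.
Read '0': S→{D}; now {D}.
Read '0': D→{D}; now {D}.
State D is in {D}.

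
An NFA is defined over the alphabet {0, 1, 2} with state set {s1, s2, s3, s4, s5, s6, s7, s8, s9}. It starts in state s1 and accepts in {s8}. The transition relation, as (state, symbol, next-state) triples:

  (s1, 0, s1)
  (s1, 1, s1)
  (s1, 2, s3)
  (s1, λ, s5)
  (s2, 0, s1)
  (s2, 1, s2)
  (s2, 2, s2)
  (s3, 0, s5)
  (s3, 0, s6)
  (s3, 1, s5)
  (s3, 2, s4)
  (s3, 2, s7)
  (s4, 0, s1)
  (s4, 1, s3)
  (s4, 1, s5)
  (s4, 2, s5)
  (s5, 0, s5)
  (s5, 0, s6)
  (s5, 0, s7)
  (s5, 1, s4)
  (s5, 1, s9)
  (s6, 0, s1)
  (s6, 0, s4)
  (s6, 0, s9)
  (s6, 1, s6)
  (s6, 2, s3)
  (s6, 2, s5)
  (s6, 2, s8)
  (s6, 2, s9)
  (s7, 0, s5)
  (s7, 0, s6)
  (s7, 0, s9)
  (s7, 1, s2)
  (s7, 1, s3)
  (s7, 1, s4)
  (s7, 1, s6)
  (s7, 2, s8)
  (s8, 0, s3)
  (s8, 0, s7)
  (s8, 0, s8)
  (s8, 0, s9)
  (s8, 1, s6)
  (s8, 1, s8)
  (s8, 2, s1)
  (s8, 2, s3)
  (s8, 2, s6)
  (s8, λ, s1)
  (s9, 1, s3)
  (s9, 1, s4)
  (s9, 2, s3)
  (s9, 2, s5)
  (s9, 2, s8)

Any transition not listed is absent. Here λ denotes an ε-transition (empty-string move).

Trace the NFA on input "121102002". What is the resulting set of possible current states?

Start: ε-closure({s1}) = {s1, s5}.
Read '1': {s1, s5} → {s1, s4, s5, s9}.
Read '2': {s1, s4, s5, s9} → {s1, s3, s5, s8}.
Read '1': {s1, s3, s5, s8} → {s1, s4, s5, s6, s8, s9}.
Read '1': {s1, s4, s5, s6, s8, s9} → {s1, s3, s4, s5, s6, s8, s9}.
Read '0': {s1, s3, s4, s5, s6, s8, s9} → {s1, s3, s4, s5, s6, s7, s8, s9}.
Read '2': {s1, s3, s4, s5, s6, s7, s8, s9} → {s1, s3, s4, s5, s6, s7, s8, s9}.
Read '0': {s1, s3, s4, s5, s6, s7, s8, s9} → {s1, s3, s4, s5, s6, s7, s8, s9}.
Read '0': {s1, s3, s4, s5, s6, s7, s8, s9} → {s1, s3, s4, s5, s6, s7, s8, s9}.
Read '2': {s1, s3, s4, s5, s6, s7, s8, s9} → {s1, s3, s4, s5, s6, s7, s8, s9}.

{s1, s3, s4, s5, s6, s7, s8, s9}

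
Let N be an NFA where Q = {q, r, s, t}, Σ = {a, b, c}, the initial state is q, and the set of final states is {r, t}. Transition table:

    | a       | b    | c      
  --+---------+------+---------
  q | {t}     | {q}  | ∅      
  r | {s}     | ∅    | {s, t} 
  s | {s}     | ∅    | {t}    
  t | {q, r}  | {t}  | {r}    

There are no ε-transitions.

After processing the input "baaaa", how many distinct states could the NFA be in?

Start in {q}.
Read 'b': {q} → {q}.
Read 'a': {q} → {t}.
Read 'a': {t} → {q, r}.
Read 'a': {q, r} → {s, t}.
Read 'a': {s, t} → {q, r, s}.
That set has 3 states.

3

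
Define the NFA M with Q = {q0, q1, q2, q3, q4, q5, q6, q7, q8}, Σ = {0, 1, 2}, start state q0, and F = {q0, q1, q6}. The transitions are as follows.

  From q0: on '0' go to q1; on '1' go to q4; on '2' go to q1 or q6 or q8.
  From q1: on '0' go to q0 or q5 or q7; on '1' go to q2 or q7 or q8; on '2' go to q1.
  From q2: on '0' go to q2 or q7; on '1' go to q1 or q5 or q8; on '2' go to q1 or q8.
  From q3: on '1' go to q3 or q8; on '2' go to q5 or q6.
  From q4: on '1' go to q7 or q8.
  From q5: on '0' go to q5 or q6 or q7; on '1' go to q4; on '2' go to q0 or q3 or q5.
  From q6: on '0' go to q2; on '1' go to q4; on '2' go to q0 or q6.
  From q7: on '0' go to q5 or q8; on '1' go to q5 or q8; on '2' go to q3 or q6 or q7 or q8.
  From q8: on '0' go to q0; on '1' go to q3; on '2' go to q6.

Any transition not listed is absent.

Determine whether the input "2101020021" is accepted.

No

Start in {q0}.
Read '2': {q0} → {q1, q6, q8}.
Read '1': {q1, q6, q8} → {q2, q3, q4, q7, q8}.
Read '0': {q2, q3, q4, q7, q8} → {q0, q2, q5, q7, q8}.
Read '1': {q0, q2, q5, q7, q8} → {q1, q3, q4, q5, q8}.
Read '0': {q1, q3, q4, q5, q8} → {q0, q5, q6, q7}.
Read '2': {q0, q5, q6, q7} → {q0, q1, q3, q5, q6, q7, q8}.
Read '0': {q0, q1, q3, q5, q6, q7, q8} → {q0, q1, q2, q5, q6, q7, q8}.
Read '0': {q0, q1, q2, q5, q6, q7, q8} → {q0, q1, q2, q5, q6, q7, q8}.
Read '2': {q0, q1, q2, q5, q6, q7, q8} → {q0, q1, q3, q5, q6, q7, q8}.
Read '1': {q0, q1, q3, q5, q6, q7, q8} → {q2, q3, q4, q5, q7, q8}.
The final set {q2, q3, q4, q5, q7, q8} contains no accepting state.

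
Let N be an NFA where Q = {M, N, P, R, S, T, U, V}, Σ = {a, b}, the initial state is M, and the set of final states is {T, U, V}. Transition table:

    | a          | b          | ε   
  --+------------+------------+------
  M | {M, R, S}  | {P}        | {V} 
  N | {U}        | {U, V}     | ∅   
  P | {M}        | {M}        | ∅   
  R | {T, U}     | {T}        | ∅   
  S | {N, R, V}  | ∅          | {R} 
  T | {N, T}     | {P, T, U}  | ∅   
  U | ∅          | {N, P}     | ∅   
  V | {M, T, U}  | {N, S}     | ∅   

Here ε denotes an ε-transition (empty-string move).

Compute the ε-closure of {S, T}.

Begin with {S, T}.
ε-move S → R; add R.

{R, S, T}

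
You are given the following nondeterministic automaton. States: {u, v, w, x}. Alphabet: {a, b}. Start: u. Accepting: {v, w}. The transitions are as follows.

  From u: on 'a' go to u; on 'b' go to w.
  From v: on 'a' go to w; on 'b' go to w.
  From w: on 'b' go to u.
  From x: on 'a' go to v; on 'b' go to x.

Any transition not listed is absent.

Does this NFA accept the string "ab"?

Yes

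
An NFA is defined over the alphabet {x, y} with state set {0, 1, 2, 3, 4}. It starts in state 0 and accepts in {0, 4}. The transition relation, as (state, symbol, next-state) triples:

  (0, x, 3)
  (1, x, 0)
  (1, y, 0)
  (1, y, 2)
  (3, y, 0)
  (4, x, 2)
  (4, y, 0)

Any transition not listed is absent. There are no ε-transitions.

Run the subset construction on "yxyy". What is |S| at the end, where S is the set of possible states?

Start in {0}.
Read 'y': 0→∅; now ∅.
The set is empty and remains empty for the remaining 3 symbols.
That set has 0 states.

0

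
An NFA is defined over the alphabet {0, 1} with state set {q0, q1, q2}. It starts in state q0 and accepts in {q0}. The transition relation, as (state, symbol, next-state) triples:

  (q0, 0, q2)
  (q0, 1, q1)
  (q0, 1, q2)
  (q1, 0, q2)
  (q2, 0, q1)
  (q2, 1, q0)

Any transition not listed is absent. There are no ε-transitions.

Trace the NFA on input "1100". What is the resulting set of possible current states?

{q1}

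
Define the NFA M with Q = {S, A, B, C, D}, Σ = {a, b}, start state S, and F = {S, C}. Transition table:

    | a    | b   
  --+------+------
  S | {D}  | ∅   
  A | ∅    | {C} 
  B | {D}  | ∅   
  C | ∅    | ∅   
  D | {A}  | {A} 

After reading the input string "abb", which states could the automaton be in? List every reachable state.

Start in {S}.
Read 'a': {S} → {D}.
Read 'b': {D} → {A}.
Read 'b': {A} → {C}.

{C}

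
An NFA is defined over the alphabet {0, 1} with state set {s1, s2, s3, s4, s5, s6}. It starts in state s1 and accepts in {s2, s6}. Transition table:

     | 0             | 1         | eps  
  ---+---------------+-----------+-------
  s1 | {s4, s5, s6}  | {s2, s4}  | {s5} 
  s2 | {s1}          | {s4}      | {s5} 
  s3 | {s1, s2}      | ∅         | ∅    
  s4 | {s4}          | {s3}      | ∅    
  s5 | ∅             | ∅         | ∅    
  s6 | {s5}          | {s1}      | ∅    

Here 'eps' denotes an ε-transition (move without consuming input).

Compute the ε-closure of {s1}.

{s1, s5}

Begin with {s1}.
ε-move s1 → s5; add s5.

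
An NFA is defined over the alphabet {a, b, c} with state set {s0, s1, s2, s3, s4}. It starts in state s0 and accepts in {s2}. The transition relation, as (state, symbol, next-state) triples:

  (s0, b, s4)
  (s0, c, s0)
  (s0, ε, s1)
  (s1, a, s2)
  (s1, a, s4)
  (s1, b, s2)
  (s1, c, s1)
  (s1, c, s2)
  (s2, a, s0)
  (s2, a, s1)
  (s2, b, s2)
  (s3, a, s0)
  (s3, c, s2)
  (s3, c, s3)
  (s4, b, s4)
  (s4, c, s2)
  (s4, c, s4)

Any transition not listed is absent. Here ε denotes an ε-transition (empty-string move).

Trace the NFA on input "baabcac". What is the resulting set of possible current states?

Start: ε-closure({s0}) = {s0, s1}.
Read 'b': {s0, s1} → {s2, s4}.
Read 'a': {s2, s4} → {s0, s1}.
Read 'a': {s0, s1} → {s2, s4}.
Read 'b': {s2, s4} → {s2, s4}.
Read 'c': {s2, s4} → {s2, s4}.
Read 'a': {s2, s4} → {s0, s1}.
Read 'c': {s0, s1} → {s0, s1, s2}.

{s0, s1, s2}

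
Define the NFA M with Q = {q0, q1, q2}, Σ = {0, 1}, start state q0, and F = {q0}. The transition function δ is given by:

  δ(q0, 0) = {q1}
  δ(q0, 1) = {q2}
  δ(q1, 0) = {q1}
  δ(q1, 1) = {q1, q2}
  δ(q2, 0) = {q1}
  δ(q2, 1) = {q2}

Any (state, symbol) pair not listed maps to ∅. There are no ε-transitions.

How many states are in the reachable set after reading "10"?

Start in {q0}.
Read '1': q0→{q2}; now {q2}.
Read '0': q2→{q1}; now {q1}.
That set has 1 state.

1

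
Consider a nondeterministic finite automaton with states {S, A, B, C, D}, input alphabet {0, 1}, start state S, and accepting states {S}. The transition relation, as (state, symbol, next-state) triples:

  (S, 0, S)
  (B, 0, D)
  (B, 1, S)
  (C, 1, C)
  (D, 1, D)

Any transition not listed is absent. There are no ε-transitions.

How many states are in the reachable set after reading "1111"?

0

Start in {S}.
Read '1': S→∅; now ∅.
The set is empty and remains empty for the remaining 3 symbols.
That set has 0 states.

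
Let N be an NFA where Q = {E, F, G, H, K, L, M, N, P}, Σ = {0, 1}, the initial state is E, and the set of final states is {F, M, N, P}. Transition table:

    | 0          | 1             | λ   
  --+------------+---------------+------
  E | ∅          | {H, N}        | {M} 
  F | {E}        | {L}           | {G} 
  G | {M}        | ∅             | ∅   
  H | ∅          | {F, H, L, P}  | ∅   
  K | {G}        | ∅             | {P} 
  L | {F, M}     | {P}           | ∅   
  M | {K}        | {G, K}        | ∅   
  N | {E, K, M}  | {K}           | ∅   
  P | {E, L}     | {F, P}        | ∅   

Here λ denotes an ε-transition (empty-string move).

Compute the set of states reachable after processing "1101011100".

{E, F, G, K, M, P}

Start: ε-closure({E}) = {E, M}.
Read '1': {E, M} → {G, H, K, N, P}.
Read '1': {G, H, K, N, P} → {F, G, H, K, L, P}.
Read '0': {F, G, H, K, L, P} → {E, F, G, L, M}.
Read '1': {E, F, G, L, M} → {G, H, K, L, N, P}.
Read '0': {G, H, K, L, N, P} → {E, F, G, K, L, M, P}.
Read '1': {E, F, G, K, L, M, P} → {F, G, H, K, L, N, P}.
Read '1': {F, G, H, K, L, N, P} → {F, G, H, K, L, P}.
Read '1': {F, G, H, K, L, P} → {F, G, H, L, P}.
Read '0': {F, G, H, L, P} → {E, F, G, L, M}.
Read '0': {E, F, G, L, M} → {E, F, G, K, M, P}.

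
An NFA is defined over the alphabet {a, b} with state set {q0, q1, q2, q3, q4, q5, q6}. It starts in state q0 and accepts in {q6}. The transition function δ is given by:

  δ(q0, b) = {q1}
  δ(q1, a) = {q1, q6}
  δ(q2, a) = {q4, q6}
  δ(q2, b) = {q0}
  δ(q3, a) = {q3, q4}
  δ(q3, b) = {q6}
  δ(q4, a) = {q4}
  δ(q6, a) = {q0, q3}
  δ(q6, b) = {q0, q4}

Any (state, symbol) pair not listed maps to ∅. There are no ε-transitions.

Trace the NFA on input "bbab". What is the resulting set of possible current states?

Start in {q0}.
Read 'b': {q0} → {q1}.
Read 'b': {q1} → ∅.
The set is empty and remains empty for the remaining 2 symbols.

∅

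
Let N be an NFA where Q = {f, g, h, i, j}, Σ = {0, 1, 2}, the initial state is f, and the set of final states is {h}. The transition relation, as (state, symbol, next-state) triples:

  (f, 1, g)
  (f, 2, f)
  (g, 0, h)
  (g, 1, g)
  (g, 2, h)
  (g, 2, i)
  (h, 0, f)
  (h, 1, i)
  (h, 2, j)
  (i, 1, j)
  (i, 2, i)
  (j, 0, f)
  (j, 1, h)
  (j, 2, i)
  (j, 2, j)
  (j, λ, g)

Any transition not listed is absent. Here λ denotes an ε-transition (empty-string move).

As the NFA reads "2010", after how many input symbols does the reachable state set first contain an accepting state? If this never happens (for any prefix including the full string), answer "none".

Start in {f}.
Read '2': {f} → {f}.
Read '0': {f} → ∅.
The set is empty and remains empty for the remaining 2 symbols.
No reachable set along the way intersects F.

none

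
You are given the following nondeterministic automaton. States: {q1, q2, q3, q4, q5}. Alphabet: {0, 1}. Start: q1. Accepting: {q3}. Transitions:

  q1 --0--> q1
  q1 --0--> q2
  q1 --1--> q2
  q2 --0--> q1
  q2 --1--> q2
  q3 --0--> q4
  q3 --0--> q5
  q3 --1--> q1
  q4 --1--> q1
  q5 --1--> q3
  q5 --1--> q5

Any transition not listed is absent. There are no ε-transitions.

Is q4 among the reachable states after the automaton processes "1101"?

No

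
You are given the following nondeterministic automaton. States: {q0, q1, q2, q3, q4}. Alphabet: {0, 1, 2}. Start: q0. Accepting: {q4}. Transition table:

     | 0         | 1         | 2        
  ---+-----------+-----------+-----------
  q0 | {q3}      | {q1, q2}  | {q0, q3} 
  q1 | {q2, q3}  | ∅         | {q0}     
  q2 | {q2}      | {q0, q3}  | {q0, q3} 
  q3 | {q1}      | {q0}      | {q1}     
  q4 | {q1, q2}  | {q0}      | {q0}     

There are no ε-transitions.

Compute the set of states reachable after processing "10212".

{q0, q3}

Start in {q0}.
Read '1': q0→{q1, q2}; now {q1, q2}.
Read '0': q1→{q2, q3}, q2→{q2}; now {q2, q3}.
Read '2': q2→{q0, q3}, q3→{q1}; now {q0, q1, q3}.
Read '1': q0→{q1, q2}, q1→∅, q3→{q0}; now {q0, q1, q2}.
Read '2': q0→{q0, q3}, q1→{q0}, q2→{q0, q3}; now {q0, q3}.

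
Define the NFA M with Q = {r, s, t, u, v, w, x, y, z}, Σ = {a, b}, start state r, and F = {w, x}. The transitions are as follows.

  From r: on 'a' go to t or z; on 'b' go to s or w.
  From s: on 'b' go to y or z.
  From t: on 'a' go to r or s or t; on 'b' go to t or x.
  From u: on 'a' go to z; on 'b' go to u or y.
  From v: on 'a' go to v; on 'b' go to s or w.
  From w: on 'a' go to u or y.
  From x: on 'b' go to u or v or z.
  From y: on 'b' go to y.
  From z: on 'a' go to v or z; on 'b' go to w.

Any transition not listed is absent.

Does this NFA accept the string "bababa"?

Start in {r}.
Read 'b': {r} → {s, w}.
Read 'a': {s, w} → {u, y}.
Read 'b': {u, y} → {u, y}.
Read 'a': {u, y} → {z}.
Read 'b': {z} → {w}.
Read 'a': {w} → {u, y}.
The final set {u, y} contains no accepting state.

No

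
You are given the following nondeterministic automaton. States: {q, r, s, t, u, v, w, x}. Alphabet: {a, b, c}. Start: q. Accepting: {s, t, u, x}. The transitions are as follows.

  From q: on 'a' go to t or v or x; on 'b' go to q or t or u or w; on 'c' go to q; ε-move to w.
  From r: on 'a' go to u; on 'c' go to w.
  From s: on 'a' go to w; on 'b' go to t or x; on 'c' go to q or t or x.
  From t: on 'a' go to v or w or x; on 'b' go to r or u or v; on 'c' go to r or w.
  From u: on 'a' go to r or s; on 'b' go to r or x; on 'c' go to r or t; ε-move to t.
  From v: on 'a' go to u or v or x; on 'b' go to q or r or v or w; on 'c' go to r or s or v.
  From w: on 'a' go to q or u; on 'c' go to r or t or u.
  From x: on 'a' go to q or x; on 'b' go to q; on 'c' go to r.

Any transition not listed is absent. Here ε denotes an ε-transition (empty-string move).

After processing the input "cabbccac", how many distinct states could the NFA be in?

8

Start: ε-closure({q}) = {q, w}.
Read 'c': {q, w} → {q, r, t, u, w}.
Read 'a': {q, r, t, u, w} → {q, r, s, t, u, v, w, x}.
Read 'b': {q, r, s, t, u, v, w, x} → {q, r, t, u, v, w, x}.
Read 'b': {q, r, t, u, v, w, x} → {q, r, t, u, v, w, x}.
Read 'c': {q, r, t, u, v, w, x} → {q, r, s, t, u, v, w}.
Read 'c': {q, r, s, t, u, v, w} → {q, r, s, t, u, v, w, x}.
Read 'a': {q, r, s, t, u, v, w, x} → {q, r, s, t, u, v, w, x}.
Read 'c': {q, r, s, t, u, v, w, x} → {q, r, s, t, u, v, w, x}.
That set has 8 states.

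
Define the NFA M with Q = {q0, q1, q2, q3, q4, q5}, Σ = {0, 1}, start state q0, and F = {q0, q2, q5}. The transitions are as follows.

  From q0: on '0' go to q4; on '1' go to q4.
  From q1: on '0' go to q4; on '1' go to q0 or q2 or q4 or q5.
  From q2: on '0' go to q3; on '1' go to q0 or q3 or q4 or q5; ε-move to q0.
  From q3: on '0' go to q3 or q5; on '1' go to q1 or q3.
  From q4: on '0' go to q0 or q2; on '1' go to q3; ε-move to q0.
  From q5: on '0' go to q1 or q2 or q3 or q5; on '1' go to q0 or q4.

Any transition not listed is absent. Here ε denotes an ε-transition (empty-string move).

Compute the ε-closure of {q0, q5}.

{q0, q5}

Begin with {q0, q5}.
No ε-moves leave this set, so the closure equals the set itself.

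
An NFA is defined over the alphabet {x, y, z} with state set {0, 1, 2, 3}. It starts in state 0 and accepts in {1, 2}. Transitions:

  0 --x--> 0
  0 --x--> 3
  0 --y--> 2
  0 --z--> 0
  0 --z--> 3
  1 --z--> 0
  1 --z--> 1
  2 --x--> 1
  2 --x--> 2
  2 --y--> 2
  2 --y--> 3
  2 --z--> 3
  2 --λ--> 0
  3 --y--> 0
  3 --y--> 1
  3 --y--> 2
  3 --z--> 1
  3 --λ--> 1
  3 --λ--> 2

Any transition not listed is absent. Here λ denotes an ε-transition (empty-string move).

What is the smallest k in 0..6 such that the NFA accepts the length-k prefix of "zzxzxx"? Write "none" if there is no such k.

1

Start in {0}.
Read 'z': 0→{0, 3}; union {0, 3}; ε-closure = {0, 1, 2, 3}.
None of the earlier sets intersect F, but {0, 1, 2, 3} does.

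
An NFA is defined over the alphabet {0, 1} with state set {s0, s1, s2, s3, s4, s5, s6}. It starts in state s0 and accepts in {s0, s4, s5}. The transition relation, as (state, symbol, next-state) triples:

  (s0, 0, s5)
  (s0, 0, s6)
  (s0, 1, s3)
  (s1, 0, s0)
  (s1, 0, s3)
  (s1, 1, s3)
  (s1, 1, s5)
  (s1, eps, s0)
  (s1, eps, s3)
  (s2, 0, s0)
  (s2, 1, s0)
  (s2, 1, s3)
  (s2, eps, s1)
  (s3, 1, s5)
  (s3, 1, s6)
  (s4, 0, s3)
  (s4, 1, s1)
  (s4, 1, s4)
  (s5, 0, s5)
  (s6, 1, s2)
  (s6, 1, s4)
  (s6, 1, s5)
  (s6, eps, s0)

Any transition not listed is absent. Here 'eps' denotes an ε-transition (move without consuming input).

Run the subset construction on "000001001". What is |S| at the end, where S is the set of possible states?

6

Start in {s0}.
Read '0': s0→{s5, s6}; union {s5, s6}; ε-closure = {s0, s5, s6}.
Read '0': s0→{s5, s6}, s5→{s5}, s6→∅; union {s5, s6}; ε-closure = {s0, s5, s6}.
Read '0': s0→{s5, s6}, s5→{s5}, s6→∅; union {s5, s6}; ε-closure = {s0, s5, s6}.
Read '0': s0→{s5, s6}, s5→{s5}, s6→∅; union {s5, s6}; ε-closure = {s0, s5, s6}.
Read '0': s0→{s5, s6}, s5→{s5}, s6→∅; union {s5, s6}; ε-closure = {s0, s5, s6}.
Read '1': s0→{s3}, s5→∅, s6→{s2, s4, s5}; union {s2, s3, s4, s5}; ε-closure = {s0, s1, s2, s3, s4, s5}.
Read '0': s0→{s5, s6}, s1→{s0, s3}, s2→{s0}, s3→∅, s4→{s3}, s5→{s5}; now {s0, s3, s5, s6}.
Read '0': s0→{s5, s6}, s3→∅, s5→{s5}, s6→∅; union {s5, s6}; ε-closure = {s0, s5, s6}.
Read '1': s0→{s3}, s5→∅, s6→{s2, s4, s5}; union {s2, s3, s4, s5}; ε-closure = {s0, s1, s2, s3, s4, s5}.
That set has 6 states.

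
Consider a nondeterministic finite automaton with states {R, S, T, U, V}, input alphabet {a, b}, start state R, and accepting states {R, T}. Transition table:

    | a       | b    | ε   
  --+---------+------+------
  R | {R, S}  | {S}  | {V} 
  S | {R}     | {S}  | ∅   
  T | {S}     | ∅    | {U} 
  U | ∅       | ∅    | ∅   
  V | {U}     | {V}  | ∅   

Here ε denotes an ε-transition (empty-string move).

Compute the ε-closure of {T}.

Begin with {T}.
ε-move T → U; add U.

{T, U}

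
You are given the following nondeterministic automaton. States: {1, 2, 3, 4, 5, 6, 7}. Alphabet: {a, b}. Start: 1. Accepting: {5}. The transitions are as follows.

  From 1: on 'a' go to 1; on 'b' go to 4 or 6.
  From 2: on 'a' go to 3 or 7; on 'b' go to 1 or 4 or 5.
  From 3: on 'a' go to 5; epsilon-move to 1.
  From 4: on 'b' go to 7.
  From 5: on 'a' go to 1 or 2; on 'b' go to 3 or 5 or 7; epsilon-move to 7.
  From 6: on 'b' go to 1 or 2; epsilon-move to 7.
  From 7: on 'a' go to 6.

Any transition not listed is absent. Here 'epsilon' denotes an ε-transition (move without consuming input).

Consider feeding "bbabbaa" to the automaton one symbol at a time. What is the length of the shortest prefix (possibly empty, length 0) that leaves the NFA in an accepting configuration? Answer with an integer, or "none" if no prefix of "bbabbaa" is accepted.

5

Start in {1}.
Read 'b': {1} → {4, 6, 7}.
Read 'b': {4, 6, 7} → {1, 2, 7}.
Read 'a': {1, 2, 7} → {1, 3, 6, 7}.
Read 'b': {1, 3, 6, 7} → {1, 2, 4, 6, 7}.
Read 'b': {1, 2, 4, 6, 7} → {1, 2, 4, 5, 6, 7}.
None of the earlier sets intersect F, but {1, 2, 4, 5, 6, 7} does.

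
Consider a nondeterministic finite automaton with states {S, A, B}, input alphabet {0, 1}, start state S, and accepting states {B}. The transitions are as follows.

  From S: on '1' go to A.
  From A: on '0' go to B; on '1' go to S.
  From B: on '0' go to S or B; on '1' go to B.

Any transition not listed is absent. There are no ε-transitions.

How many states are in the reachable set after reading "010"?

0

Start in {S}.
Read '0': S→∅; now ∅.
The set is empty and remains empty for the remaining 2 symbols.
That set has 0 states.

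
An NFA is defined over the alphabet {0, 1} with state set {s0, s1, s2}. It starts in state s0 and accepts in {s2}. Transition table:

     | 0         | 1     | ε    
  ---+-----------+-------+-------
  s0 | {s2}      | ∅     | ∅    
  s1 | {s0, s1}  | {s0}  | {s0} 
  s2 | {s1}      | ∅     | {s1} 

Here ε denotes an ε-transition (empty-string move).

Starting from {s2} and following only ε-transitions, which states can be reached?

Begin with {s2}.
ε-move s2 → s1; add s1.
ε-move s1 → s0; add s0.

{s0, s1, s2}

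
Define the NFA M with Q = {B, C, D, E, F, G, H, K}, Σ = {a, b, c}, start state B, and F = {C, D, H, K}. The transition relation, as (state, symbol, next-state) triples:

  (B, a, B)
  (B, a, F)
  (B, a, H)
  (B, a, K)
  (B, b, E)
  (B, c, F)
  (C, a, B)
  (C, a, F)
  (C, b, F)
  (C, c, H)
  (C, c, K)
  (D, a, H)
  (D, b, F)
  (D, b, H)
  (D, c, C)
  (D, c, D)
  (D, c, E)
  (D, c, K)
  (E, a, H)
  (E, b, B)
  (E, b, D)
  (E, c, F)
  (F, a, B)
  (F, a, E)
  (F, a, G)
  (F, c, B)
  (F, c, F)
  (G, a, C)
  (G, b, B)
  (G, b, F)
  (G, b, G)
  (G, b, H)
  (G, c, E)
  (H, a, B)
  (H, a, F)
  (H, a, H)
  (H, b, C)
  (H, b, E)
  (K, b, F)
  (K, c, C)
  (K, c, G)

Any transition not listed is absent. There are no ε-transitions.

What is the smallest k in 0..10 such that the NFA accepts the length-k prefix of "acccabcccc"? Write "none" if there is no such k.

Start in {B}.
Read 'a': {B} → {B, F, H, K}.
None of the earlier sets intersect F, but {B, F, H, K} does.

1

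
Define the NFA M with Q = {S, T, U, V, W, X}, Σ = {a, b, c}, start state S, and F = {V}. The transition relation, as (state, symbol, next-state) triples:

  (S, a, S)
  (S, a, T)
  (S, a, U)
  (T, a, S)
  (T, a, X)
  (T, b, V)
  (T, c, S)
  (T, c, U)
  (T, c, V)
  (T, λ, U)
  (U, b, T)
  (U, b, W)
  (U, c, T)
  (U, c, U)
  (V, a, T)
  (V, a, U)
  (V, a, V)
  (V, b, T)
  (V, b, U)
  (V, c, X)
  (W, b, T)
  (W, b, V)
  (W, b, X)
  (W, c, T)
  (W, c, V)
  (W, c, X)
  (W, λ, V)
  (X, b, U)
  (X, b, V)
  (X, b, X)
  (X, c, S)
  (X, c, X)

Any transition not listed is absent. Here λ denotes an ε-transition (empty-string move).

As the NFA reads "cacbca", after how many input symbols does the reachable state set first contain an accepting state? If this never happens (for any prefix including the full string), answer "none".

none

Start in {S}.
Read 'c': S→∅; now ∅.
The set is empty and remains empty for the remaining 5 symbols.
No reachable set along the way intersects F.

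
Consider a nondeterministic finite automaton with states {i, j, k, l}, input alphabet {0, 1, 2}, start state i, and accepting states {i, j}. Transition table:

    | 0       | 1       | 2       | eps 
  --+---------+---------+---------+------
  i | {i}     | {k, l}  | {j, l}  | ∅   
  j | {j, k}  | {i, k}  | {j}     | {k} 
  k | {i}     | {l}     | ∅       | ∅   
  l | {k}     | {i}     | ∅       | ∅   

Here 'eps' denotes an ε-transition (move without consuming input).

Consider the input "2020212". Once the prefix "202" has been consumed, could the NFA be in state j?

Yes

Start in {i}.
Read '2': i→{j, l}; union {j, l}; ε-closure = {j, k, l}.
Read '0': j→{j, k}, k→{i}, l→{k}; now {i, j, k}.
Read '2': i→{j, l}, j→{j}, k→∅; union {j, l}; ε-closure = {j, k, l}.
State j is in {j, k, l}.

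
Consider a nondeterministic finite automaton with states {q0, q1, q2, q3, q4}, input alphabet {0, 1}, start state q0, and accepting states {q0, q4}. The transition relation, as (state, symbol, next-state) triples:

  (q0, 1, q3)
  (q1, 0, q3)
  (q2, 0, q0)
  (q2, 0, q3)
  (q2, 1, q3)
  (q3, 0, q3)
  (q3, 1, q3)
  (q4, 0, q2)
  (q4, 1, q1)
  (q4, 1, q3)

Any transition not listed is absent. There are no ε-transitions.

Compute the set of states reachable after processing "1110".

{q3}

Start in {q0}.
Read '1': {q0} → {q3}.
Read '1': {q3} → {q3}.
Read '1': {q3} → {q3}.
Read '0': {q3} → {q3}.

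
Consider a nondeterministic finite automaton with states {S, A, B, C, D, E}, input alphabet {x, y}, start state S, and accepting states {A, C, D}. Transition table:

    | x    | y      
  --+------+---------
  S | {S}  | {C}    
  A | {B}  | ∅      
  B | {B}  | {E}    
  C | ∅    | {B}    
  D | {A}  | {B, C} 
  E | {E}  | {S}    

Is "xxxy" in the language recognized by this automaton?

Yes

Start in {S}.
Read 'x': {S} → {S}.
Read 'x': {S} → {S}.
Read 'x': {S} → {S}.
Read 'y': {S} → {C}.
The final set {C} contains the accepting state C.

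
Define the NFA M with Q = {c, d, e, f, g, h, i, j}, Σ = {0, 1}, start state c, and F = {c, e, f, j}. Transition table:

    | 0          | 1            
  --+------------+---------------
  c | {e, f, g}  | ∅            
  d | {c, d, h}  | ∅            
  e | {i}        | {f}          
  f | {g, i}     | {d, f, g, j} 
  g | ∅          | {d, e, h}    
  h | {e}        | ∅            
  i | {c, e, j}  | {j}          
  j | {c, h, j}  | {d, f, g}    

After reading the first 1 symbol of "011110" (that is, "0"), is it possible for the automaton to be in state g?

Start in {c}.
Read '0': c→{e, f, g}; now {e, f, g}.
State g is in {e, f, g}.

Yes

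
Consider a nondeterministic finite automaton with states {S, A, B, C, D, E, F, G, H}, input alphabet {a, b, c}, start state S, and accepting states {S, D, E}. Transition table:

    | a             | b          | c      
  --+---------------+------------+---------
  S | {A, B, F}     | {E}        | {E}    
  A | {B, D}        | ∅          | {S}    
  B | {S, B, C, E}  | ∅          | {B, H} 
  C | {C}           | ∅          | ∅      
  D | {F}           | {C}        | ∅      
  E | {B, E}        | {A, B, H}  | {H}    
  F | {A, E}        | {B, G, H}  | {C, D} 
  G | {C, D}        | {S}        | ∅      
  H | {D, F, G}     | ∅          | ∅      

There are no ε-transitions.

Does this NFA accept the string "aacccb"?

No

Start in {S}.
Read 'a': S→{A, B, F}; now {A, B, F}.
Read 'a': A→{B, D}, B→{S, B, C, E}, F→{A, E}; now {S, A, B, C, D, E}.
Read 'c': S→{E}, A→{S}, B→{B, H}, C→∅, D→∅, E→{H}; now {S, B, E, H}.
Read 'c': S→{E}, B→{B, H}, E→{H}, H→∅; now {B, E, H}.
Read 'c': B→{B, H}, E→{H}, H→∅; now {B, H}.
Read 'b': B→∅, H→∅; now ∅.
The final set ∅ contains no accepting state.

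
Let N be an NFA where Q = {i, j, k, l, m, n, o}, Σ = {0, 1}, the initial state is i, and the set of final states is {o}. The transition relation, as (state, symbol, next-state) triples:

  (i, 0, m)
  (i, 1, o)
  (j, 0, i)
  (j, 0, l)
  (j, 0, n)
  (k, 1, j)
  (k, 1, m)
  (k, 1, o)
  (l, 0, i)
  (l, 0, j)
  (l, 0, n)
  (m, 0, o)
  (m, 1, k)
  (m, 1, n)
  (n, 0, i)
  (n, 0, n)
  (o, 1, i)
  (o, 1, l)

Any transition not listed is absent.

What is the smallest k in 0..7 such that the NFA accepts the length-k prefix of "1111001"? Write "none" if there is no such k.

1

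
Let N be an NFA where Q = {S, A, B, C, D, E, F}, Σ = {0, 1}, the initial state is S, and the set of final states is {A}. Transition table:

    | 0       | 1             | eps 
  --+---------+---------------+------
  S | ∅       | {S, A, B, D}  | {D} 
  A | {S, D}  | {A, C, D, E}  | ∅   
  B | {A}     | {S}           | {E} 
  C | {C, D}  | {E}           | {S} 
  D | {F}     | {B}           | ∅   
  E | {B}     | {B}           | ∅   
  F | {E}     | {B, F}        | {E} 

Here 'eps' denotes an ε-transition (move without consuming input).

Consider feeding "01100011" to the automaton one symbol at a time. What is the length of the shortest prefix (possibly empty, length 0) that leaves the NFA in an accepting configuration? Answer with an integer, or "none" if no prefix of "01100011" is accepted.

4

Start: ε-closure({S}) = {S, D}.
Read '0': S→∅, D→{F}; union {F}; ε-closure = {E, F}.
Read '1': E→{B}, F→{B, F}; union {B, F}; ε-closure = {B, E, F}.
Read '1': B→{S}, E→{B}, F→{B, F}; union {S, B, F}; ε-closure = {S, B, D, E, F}.
Read '0': S→∅, B→{A}, D→{F}, E→{B}, F→{E}; now {A, B, E, F}.
None of the earlier sets intersect F, but {A, B, E, F} does.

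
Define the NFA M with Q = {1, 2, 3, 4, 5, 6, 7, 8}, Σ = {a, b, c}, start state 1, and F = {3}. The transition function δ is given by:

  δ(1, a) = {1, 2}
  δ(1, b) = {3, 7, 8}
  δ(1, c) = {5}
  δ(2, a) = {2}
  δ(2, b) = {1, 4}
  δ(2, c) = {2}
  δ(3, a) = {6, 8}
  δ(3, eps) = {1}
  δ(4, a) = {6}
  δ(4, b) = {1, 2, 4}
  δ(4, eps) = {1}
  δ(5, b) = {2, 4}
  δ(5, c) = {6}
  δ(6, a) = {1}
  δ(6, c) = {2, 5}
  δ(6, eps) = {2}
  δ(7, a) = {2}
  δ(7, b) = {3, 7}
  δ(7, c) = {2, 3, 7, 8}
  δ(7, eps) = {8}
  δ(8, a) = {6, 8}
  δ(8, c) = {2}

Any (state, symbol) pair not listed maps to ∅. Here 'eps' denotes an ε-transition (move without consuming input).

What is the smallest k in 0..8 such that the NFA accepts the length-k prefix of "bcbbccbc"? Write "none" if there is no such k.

1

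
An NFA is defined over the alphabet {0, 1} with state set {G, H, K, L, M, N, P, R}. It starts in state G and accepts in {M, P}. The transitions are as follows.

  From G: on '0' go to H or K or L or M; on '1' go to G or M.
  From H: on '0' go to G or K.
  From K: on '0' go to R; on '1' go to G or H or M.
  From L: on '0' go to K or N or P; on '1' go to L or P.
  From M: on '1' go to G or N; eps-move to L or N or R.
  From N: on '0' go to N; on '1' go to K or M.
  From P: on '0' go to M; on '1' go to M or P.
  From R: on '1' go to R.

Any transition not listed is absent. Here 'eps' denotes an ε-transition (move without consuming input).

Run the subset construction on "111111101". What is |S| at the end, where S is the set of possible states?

8

Start in {G}.
Read '1': {G} → {G, L, M, N, R}.
Read '1': {G, L, M, N, R} → {G, K, L, M, N, P, R}.
Read '1': {G, K, L, M, N, P, R} → {G, H, K, L, M, N, P, R}.
Read '1': {G, H, K, L, M, N, P, R} → {G, H, K, L, M, N, P, R}.
Read '1': {G, H, K, L, M, N, P, R} → {G, H, K, L, M, N, P, R}.
Read '1': {G, H, K, L, M, N, P, R} → {G, H, K, L, M, N, P, R}.
Read '1': {G, H, K, L, M, N, P, R} → {G, H, K, L, M, N, P, R}.
Read '0': {G, H, K, L, M, N, P, R} → {G, H, K, L, M, N, P, R}.
Read '1': {G, H, K, L, M, N, P, R} → {G, H, K, L, M, N, P, R}.
That set has 8 states.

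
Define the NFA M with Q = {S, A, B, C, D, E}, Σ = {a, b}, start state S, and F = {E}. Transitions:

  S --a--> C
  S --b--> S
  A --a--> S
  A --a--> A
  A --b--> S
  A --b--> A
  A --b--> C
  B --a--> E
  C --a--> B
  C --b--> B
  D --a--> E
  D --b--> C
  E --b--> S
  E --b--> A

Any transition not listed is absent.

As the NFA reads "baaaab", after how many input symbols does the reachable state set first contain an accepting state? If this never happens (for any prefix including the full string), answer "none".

Start in {S}.
Read 'b': {S} → {S}.
Read 'a': {S} → {C}.
Read 'a': {C} → {B}.
Read 'a': {B} → {E}.
None of the earlier sets intersect F, but {E} does.

4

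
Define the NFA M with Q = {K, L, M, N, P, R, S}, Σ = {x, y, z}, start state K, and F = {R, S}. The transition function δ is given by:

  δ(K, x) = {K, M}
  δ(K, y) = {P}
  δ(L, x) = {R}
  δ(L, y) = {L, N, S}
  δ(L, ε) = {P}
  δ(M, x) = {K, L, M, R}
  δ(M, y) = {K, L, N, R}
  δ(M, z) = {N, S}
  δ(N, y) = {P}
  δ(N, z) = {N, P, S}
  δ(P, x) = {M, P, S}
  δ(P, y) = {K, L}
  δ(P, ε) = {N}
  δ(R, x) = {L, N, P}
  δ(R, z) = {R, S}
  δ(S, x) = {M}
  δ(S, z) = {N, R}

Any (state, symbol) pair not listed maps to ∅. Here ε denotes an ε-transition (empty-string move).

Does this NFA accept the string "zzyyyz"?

Start in {K}.
Read 'z': {K} → ∅.
The set is empty and remains empty for the remaining 5 symbols.
The final set ∅ contains no accepting state.

No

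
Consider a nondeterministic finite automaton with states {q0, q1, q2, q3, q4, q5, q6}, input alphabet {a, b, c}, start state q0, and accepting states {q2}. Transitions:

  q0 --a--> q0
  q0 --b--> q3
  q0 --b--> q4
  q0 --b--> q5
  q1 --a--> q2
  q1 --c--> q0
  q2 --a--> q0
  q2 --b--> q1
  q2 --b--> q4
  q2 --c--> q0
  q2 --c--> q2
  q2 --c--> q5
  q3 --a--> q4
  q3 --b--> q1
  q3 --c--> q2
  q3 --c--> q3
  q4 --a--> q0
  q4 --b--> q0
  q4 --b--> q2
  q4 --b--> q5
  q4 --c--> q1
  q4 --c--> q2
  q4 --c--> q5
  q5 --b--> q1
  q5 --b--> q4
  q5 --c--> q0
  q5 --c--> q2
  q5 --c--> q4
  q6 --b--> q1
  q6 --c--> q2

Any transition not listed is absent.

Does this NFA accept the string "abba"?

Yes

Start in {q0}.
Read 'a': {q0} → {q0}.
Read 'b': {q0} → {q3, q4, q5}.
Read 'b': {q3, q4, q5} → {q0, q1, q2, q4, q5}.
Read 'a': {q0, q1, q2, q4, q5} → {q0, q2}.
The final set {q0, q2} contains the accepting state q2.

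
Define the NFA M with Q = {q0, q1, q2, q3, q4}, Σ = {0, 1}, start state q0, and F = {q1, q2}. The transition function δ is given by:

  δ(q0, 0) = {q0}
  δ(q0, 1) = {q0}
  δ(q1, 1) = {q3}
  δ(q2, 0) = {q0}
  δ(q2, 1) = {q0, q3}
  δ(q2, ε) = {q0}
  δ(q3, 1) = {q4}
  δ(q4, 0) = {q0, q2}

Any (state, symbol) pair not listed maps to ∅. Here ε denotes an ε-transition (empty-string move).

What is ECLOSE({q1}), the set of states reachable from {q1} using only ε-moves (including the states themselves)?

{q1}

Begin with {q1}.
No ε-moves leave this set, so the closure equals the set itself.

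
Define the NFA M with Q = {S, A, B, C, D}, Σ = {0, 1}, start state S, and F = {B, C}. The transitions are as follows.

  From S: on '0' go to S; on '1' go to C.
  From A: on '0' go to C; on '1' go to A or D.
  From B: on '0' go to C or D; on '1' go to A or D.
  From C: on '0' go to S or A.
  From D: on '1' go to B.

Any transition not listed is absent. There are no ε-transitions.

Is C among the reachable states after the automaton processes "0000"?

Start in {S}.
Read '0': S→{S}; now {S}.
Read '0': S→{S}; now {S}.
Read '0': S→{S}; now {S}.
Read '0': S→{S}; now {S}.
State C is not in {S}.

No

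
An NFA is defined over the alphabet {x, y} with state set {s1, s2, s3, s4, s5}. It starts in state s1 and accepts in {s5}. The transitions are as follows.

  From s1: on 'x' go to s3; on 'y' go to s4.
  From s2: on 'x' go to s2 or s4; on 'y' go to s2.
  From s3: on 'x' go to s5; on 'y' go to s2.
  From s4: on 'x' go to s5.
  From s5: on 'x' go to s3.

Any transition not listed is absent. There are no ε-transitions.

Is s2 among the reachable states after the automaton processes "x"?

No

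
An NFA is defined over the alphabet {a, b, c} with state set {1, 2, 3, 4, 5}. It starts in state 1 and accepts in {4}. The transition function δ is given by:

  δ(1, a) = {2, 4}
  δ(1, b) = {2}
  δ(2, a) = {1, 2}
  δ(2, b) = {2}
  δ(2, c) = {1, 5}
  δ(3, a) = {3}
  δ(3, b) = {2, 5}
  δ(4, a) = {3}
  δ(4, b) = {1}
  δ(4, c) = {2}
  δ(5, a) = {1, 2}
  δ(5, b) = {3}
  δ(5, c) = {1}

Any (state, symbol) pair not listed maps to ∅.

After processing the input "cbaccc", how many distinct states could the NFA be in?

Start in {1}.
Read 'c': 1→∅; now ∅.
The set is empty and remains empty for the remaining 5 symbols.
That set has 0 states.

0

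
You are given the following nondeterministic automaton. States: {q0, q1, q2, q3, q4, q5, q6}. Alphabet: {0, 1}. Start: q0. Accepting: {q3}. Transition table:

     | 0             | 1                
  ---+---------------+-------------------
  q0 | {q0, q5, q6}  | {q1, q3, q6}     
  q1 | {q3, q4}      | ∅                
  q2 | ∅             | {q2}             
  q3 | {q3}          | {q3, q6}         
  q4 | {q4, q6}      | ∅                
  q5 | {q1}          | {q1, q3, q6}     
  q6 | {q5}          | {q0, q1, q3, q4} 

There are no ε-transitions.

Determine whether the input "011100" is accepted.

Yes

Start in {q0}.
Read '0': q0→{q0, q5, q6}; now {q0, q5, q6}.
Read '1': q0→{q1, q3, q6}, q5→{q1, q3, q6}, q6→{q0, q1, q3, q4}; now {q0, q1, q3, q4, q6}.
Read '1': q0→{q1, q3, q6}, q1→∅, q3→{q3, q6}, q4→∅, q6→{q0, q1, q3, q4}; now {q0, q1, q3, q4, q6}.
Read '1': q0→{q1, q3, q6}, q1→∅, q3→{q3, q6}, q4→∅, q6→{q0, q1, q3, q4}; now {q0, q1, q3, q4, q6}.
Read '0': q0→{q0, q5, q6}, q1→{q3, q4}, q3→{q3}, q4→{q4, q6}, q6→{q5}; now {q0, q3, q4, q5, q6}.
Read '0': q0→{q0, q5, q6}, q3→{q3}, q4→{q4, q6}, q5→{q1}, q6→{q5}; now {q0, q1, q3, q4, q5, q6}.
The final set {q0, q1, q3, q4, q5, q6} contains the accepting state q3.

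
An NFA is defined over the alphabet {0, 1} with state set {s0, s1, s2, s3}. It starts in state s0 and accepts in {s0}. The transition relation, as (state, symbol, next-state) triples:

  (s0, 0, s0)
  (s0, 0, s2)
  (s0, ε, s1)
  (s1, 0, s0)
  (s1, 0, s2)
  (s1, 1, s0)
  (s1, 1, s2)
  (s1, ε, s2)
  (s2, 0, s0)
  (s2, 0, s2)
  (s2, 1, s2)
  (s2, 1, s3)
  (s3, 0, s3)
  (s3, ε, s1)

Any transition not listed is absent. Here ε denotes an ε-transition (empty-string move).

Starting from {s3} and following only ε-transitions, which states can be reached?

{s1, s2, s3}

Begin with {s3}.
ε-move s3 → s1; add s1.
ε-move s1 → s2; add s2.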